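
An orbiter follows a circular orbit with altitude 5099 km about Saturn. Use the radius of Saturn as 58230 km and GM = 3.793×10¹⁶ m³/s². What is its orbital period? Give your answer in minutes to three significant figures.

r = 58230 + 5099 = 63329 km = 6.3329×10⁷ m.
Kepler's third law: T = 2π√(r³/μ) = 2π√((6.333×10⁷)³ / 3.793×10¹⁶).
r³/μ = 6.696×10⁶ s², so T = 2π × 2.588×10³ = 1.626×10⁴ s.
Converting: 1.626×10⁴ s ÷ 60.00 = 271.0 minutes.

T ≈ 271 minutes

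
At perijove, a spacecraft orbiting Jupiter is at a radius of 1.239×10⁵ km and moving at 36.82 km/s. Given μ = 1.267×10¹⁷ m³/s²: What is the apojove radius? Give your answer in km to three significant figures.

apojove radius ≈ 2.44×10⁵ km

r_p = 1.239×10⁸ m.
Specific energy ε = v²/2 − μ/r = -3.447×10⁸ J/kg, so a = −μ/(2ε) = 1.838×10⁸ m.
The apsides satisfy r_p + r_a = 2a, so the apojove radius is 2a − r_p = 2.436×10⁸ m = 2.4362×10⁵ km.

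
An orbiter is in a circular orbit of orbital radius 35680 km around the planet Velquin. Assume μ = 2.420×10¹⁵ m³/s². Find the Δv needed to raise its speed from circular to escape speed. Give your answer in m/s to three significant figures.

Δv ≈ 3410 m/s

r = 35680 km = 3.568×10⁷ m.
Circular speed v_c = √(μ/r) = 8236 m/s.
Escape speed v_esc = √(2μ/r) = √2 × v_c = 11650 m/s.
Δv = v_esc − v_c = 3411 m/s.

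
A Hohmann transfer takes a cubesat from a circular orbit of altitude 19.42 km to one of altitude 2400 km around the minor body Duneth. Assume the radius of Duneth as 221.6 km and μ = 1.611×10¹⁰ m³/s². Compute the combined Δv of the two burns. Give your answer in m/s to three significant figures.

r₁ = 221.6 + 19.42 = 241.02 km = 2.4102×10⁵ m.
r₂ = 221.6 + 2400 = 2621.6 km = 2.6216×10⁶ m.
Transfer ellipse a_t = (r₁ + r₂)/2 = 1.431×10⁶ m.
At r₁: circular v_c1 = √(μ/r₁) = 258.5 m/s; transfer-periapsis v_p = √[μ(2/r₁ − 1/a_t)] = 349.9 m/s.
Δv₁ = v_p − v_c1 = 91.36 m/s.
At r₂: circular v_c2 = √(μ/r₂) = 78.39 m/s; transfer-apoapsis v_a = √[μ(2/r₂ − 1/a_t)] = 32.17 m/s.
Δv₂ = v_c2 − v_a = 46.22 m/s.
Total Δv = Δv₁ + Δv₂ = 137.6 m/s.

Δv_total ≈ 138 m/s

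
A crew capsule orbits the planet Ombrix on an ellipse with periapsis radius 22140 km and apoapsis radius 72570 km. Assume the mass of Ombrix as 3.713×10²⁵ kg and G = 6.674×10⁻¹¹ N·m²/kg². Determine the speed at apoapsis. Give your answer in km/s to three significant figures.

μ = GM = 6.674×10⁻¹¹ × 3.713×10²⁵ = 2.478×10¹⁵ m³/s².
Semi-major axis a = (r_p + r_a)/2 = 47355 km = 4.736×10⁷ m.
Vis-viva: v² = μ(2/r − 1/a) = 2.478×10¹⁵ × (2.756×10⁻⁸ − 2.112×10⁻⁸) = 1.596×10⁷ m²/s².
v = 3996 m/s = 3.996 km/s.

v ≈ 4.00 km/s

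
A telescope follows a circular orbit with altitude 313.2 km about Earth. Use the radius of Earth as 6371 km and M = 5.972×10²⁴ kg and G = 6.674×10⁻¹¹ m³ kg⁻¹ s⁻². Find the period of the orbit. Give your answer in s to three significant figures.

T ≈ 5440 s

μ = GM = 6.674×10⁻¹¹ × 5.972×10²⁴ = 3.986×10¹⁴ m³/s².
r = 6371 + 313.2 = 6684.2 km = 6.6842×10⁶ m.
Kepler's third law: T = 2π√(r³/μ) = 2π√((6.684×10⁶)³ / 3.986×10¹⁴).
r³/μ = 7.493×10⁵ s², so T = 2π × 8.656×10² = 5.439×10³ s.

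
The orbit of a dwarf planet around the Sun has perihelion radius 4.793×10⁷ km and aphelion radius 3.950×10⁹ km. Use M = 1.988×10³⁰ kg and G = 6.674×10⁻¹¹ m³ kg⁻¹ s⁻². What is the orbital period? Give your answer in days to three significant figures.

T ≈ 17800 days

μ = GM = 6.674×10⁻¹¹ × 1.988×10³⁰ = 1.327×10²⁰ m³/s².
Semi-major axis a = (r_p + r_a)/2 = (4.7930×10⁷ + 3.9500×10⁹)/2 = 1.9990×10⁹ km = 1.999×10¹² m.
By Kepler's third law T = 2π√(a³/μ) = 2π × 2.454×10⁸ = 1.542×10⁹ s.
= 17840 days.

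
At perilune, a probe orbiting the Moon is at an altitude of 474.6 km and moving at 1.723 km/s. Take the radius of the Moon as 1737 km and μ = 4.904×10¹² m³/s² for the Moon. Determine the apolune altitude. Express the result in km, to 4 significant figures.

r_p = 1737 + 474.6 = 2211.6 km = 2.212×10⁶ m.
Specific energy ε = v²/2 − μ/r = -7.330×10⁵ J/kg, so a = −μ/(2ε) = 3.345×10⁶ m.
The apsides satisfy r_p + r_a = 2a, so the apolune radius is 2a − r_p = 4.478×10⁶ m = 4478.4 km.
Apolune altitude = 4478.4 − 1737 = 2741.4 km.

apolune altitude ≈ 2741 km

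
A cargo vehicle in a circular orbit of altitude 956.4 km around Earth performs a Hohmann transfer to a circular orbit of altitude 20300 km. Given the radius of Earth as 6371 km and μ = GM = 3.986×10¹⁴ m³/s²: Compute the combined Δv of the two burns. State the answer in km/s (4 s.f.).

r₁ = 6371 + 956.4 = 7327.4 km = 7.3274×10⁶ m.
r₂ = 6371 + 20300 = 26671 km = 2.6671×10⁷ m.
Transfer ellipse a_t = (r₁ + r₂)/2 = 1.700×10⁷ m.
At r₁: circular v_c1 = √(μ/r₁) = 7376 m/s; transfer-perigee v_p = √[μ(2/r₁ − 1/a_t)] = 9238 m/s.
Δv₁ = v_p − v_c1 = 1863 m/s.
At r₂: circular v_c2 = √(μ/r₂) = 3866 m/s; transfer-apogee v_a = √[μ(2/r₂ − 1/a_t)] = 2538 m/s.
Δv₂ = v_c2 − v_a = 1328 m/s.
Total Δv = Δv₁ + Δv₂ = 3191 m/s = 3.191 km/s.

Δv_total ≈ 3.191 km/s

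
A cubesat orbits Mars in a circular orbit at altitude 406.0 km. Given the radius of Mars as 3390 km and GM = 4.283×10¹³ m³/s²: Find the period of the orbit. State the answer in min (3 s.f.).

r = 3390 + 406.0 = 3796.0 km = 3.7960×10⁶ m.
Kepler's third law: T = 2π√(r³/μ) = 2π√((3.796×10⁶)³ / 4.283×10¹³).
r³/μ = 1.277×10⁶ s², so T = 2π × 1.130×10³ = 7.101×10³ s.
Converting: 7.101×10³ s ÷ 60.00 = 118.3 min.

T ≈ 118 min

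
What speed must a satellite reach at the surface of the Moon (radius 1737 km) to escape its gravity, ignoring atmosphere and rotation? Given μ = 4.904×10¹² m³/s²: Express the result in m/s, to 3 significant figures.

v_esc ≈ 2380 m/s

r = R = 1.737×10⁶ m.
Escape speed v_esc = √(2μ/r) = √(2 × 4.904×10¹² / 1.737×10⁶) = √(5.647×10⁶) = 2376 m/s.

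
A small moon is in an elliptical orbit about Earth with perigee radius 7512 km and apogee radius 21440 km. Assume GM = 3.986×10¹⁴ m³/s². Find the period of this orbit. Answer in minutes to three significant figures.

Semi-major axis a = (r_p + r_a)/2 = (7512.0 + 21440)/2 = 14476 km = 1.448×10⁷ m.
By Kepler's third law T = 2π√(a³/μ) = 2π × 2.759×10³ = 1.733×10⁴ s.
= 288.9 minutes.

T ≈ 289 minutes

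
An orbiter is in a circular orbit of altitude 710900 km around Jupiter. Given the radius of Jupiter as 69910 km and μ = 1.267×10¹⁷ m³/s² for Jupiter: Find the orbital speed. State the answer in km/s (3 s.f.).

r = 69910 + 710900 = 780810 km = 7.8081×10⁸ m.
For a circular orbit v = √(μ/r) = √(1.267×10¹⁷ / 7.808×10⁸) = √(1.623×10⁸) = 12740 m/s.
That is 12.74 km/s.

v ≈ 12.7 km/s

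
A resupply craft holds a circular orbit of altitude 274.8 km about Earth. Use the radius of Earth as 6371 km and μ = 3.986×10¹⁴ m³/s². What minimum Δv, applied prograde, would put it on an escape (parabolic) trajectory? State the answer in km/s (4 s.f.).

Δv ≈ 3.208 km/s

r = 6371 + 274.8 = 6645.8 km = 6.6458×10⁶ m.
Circular speed v_c = √(μ/r) = 7745 m/s.
Escape speed v_esc = √(2μ/r) = √2 × v_c = 10950 m/s.
Δv = v_esc − v_c = 3208 m/s = 3.208 km/s.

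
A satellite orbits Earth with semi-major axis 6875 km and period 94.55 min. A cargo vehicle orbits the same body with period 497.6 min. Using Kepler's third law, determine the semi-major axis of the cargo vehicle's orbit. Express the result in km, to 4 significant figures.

a₂ ≈ 20800 km

Kepler's third law: a³ ∝ T², so a₂ = a₁ (T₂/T₁)^(2/3).
T₂/T₁ = 5.263, (T₂/T₁)^(2/3) = 3.026.
a₂ = 6875 × 3.026 = 20800 km.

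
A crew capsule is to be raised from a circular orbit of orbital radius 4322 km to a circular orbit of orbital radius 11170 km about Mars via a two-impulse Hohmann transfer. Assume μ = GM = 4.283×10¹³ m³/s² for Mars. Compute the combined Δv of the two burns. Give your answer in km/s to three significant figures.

r₁ = 4322 km = 4.322×10⁶ m.
r₂ = 11170 km = 1.117×10⁷ m.
Transfer ellipse a_t = (r₁ + r₂)/2 = 7.746×10⁶ m.
At r₁: circular v_c1 = √(μ/r₁) = 3148 m/s; transfer-periapsis v_p = √[μ(2/r₁ − 1/a_t)] = 3780 m/s.
Δv₁ = v_p − v_c1 = 632.3 m/s.
At r₂: circular v_c2 = √(μ/r₂) = 1958 m/s; transfer-apoapsis v_a = √[μ(2/r₂ − 1/a_t)] = 1463 m/s.
Δv₂ = v_c2 − v_a = 495.5 m/s.
Total Δv = Δv₁ + Δv₂ = 1128 m/s = 1.128 km/s.

Δv_total ≈ 1.13 km/s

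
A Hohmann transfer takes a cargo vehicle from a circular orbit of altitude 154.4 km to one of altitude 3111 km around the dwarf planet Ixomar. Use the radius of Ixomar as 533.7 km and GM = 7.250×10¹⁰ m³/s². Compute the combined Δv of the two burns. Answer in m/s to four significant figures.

Δv_total ≈ 158.0 m/s

r₁ = 533.7 + 154.4 = 688.10 km = 6.8810×10⁵ m.
r₂ = 533.7 + 3111 = 3644.7 km = 3.6447×10⁶ m.
Transfer ellipse a_t = (r₁ + r₂)/2 = 2.166×10⁶ m.
At r₁: circular v_c1 = √(μ/r₁) = 324.6 m/s; transfer-periapsis v_p = √[μ(2/r₁ − 1/a_t)] = 421.0 m/s.
Δv₁ = v_p − v_c1 = 96.43 m/s.
At r₂: circular v_c2 = √(μ/r₂) = 141.0 m/s; transfer-apoapsis v_a = √[μ(2/r₂ − 1/a_t)] = 79.49 m/s.
Δv₂ = v_c2 − v_a = 61.55 m/s.
Total Δv = Δv₁ + Δv₂ = 158.0 m/s.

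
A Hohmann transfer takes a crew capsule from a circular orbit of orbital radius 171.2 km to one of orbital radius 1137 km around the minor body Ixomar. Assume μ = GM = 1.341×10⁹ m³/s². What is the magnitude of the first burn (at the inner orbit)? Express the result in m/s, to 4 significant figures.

r₁ = 171.2 km = 1.712×10⁵ m.
r₂ = 1137 km = 1.137×10⁶ m.
Transfer ellipse a_t = (r₁ + r₂)/2 = 6.541×10⁵ m.
At r₁: circular v_c1 = √(μ/r₁) = 88.50 m/s; transfer-periapsis v_p = √[μ(2/r₁ − 1/a_t)] = 116.7 m/s.
Δv₁ = v_p − v_c1 = 28.18 m/s.

Δv ≈ 28.18 m/s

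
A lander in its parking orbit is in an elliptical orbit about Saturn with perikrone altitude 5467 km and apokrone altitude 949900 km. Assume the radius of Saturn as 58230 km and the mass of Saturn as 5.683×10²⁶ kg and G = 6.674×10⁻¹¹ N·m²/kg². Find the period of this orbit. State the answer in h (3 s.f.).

μ = GM = 6.674×10⁻¹¹ × 5.683×10²⁶ = 3.793×10¹⁶ m³/s².
r_p = 58230 + 5467 = 63697 km = 6.3697×10⁷ m.
r_a = 58230 + 949900 = 1008100 km = 1.0081×10⁹ m.
Semi-major axis a = (r_p + r_a)/2 = (63697 + 1.0081×10⁶)/2 = 5.3591×10⁵ km = 5.359×10⁸ m.
By Kepler's third law T = 2π√(a³/μ) = 2π × 6.370×10⁴ = 4.003×10⁵ s.
= 111.2 h.

T ≈ 111 h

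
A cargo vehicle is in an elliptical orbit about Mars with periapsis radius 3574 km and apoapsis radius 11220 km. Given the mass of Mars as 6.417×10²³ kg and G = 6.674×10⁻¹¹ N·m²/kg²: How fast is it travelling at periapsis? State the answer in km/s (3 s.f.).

μ = GM = 6.674×10⁻¹¹ × 6.417×10²³ = 4.283×10¹³ m³/s².
Semi-major axis a = (r_p + r_a)/2 = 7397.0 km = 7.397×10⁶ m.
Vis-viva: v² = μ(2/r − 1/a) = 4.283×10¹³ × (5.596×10⁻⁷ − 1.352×10⁻⁷) = 1.818×10⁷ m²/s².
v = 4263 m/s = 4.263 km/s.

v ≈ 4.26 km/s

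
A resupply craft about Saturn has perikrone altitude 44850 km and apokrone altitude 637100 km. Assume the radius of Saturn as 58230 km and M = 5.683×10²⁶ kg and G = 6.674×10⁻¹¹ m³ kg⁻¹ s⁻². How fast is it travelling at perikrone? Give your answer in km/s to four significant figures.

v ≈ 25.32 km/s

μ = GM = 6.674×10⁻¹¹ × 5.683×10²⁶ = 3.793×10¹⁶ m³/s².
r_p = 58230 + 44850 = 103080 km = 1.0308×10⁸ m.
r_a = 58230 + 637100 = 695330 km = 6.9533×10⁸ m.
Semi-major axis a = (r_p + r_a)/2 = 3.9920×10⁵ km = 3.992×10⁸ m.
Vis-viva: v² = μ(2/r − 1/a) = 3.793×10¹⁶ × (1.940×10⁻⁸ − 2.505×10⁻⁹) = 6.409×10⁸ m²/s².
v = 25320 m/s = 25.32 km/s.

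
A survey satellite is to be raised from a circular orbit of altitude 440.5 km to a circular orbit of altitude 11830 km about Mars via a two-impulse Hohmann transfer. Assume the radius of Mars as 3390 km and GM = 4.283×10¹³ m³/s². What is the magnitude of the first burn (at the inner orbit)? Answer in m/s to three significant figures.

r₁ = 3390 + 440.5 = 3830.5 km = 3.8305×10⁶ m.
r₂ = 3390 + 11830 = 15220 km = 1.5220×10⁷ m.
Transfer ellipse a_t = (r₁ + r₂)/2 = 9.525×10⁶ m.
At r₁: circular v_c1 = √(μ/r₁) = 3344 m/s; transfer-periapsis v_p = √[μ(2/r₁ − 1/a_t)] = 4227 m/s.
Δv₁ = v_p − v_c1 = 883.0 m/s.

Δv ≈ 883 m/s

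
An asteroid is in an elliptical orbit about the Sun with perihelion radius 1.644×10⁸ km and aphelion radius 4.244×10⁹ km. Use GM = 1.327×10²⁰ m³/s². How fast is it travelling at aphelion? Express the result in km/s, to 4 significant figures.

v ≈ 1.527 km/s

Semi-major axis a = (r_p + r_a)/2 = 2.2042×10⁹ km = 2.204×10¹² m.
Vis-viva: v² = μ(2/r − 1/a) = 1.327×10²⁰ × (4.713×10⁻¹³ − 4.537×10⁻¹³) = 2.332×10⁶ m²/s².
v = 1527 m/s = 1.527 km/s.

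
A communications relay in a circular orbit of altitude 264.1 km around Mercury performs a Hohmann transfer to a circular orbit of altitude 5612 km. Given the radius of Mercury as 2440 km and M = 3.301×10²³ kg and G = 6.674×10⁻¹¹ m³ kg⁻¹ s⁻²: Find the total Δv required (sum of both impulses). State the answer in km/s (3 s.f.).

μ = GM = 6.674×10⁻¹¹ × 3.301×10²³ = 2.203×10¹³ m³/s².
r₁ = 2440 + 264.1 = 2704.1 km = 2.7041×10⁶ m.
r₂ = 2440 + 5612 = 8052.0 km = 8.0520×10⁶ m.
Transfer ellipse a_t = (r₁ + r₂)/2 = 5.378×10⁶ m.
At r₁: circular v_c1 = √(μ/r₁) = 2854 m/s; transfer-periherm v_p = √[μ(2/r₁ − 1/a_t)] = 3493 m/s.
Δv₁ = v_p − v_c1 = 638.2 m/s.
At r₂: circular v_c2 = √(μ/r₂) = 1654 m/s; transfer-apoherm v_a = √[μ(2/r₂ − 1/a_t)] = 1173 m/s.
Δv₂ = v_c2 − v_a = 481.2 m/s.
Total Δv = Δv₁ + Δv₂ = 1119 m/s = 1.119 km/s.

Δv_total ≈ 1.12 km/s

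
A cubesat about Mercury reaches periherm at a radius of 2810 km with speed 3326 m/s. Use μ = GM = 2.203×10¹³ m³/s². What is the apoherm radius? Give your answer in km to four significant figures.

r_p = 2.810×10⁶ m.
Specific energy ε = v²/2 − μ/r = -2.309×10⁶ J/kg, so a = −μ/(2ε) = 4.771×10⁶ m.
The apsides satisfy r_p + r_a = 2a, so the apoherm radius is 2a − r_p = 6.732×10⁶ m = 6732.1 km.

apoherm radius ≈ 6732 km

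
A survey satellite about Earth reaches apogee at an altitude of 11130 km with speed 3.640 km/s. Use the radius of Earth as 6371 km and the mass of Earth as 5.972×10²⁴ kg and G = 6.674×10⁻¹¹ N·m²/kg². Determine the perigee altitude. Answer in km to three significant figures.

perigee altitude ≈ 808 km

μ = GM = 6.674×10⁻¹¹ × 5.972×10²⁴ = 3.986×10¹⁴ m³/s².
r_a = 6371 + 11130 = 17501 km = 1.750×10⁷ m.
Specific energy ε = v²/2 − μ/r = -1.615×10⁷ J/kg, so a = −μ/(2ε) = 1.234×10⁷ m.
The apsides satisfy r_p + r_a = 2a, so the perigee radius is 2a − r_a = 7.179×10⁶ m = 7179.3 km.
Perigee altitude = 7179.3 − 6371 = 808.25 km.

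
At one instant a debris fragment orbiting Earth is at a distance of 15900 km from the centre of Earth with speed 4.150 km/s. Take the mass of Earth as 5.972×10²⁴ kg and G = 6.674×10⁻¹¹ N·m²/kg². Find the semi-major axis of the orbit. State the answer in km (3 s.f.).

a ≈ 12100 km

μ = GM = 6.674×10⁻¹¹ × 5.972×10²⁴ = 3.986×10¹⁴ m³/s².
r = 1.590×10⁷ m.
Vis-viva rearranged: 1/a = 2/r − v²/μ = 1.258×10⁻⁷ − 4.321×10⁻⁸ = 8.258×10⁻⁸ m⁻¹.
a = 1.211×10⁷ m = 12110 km.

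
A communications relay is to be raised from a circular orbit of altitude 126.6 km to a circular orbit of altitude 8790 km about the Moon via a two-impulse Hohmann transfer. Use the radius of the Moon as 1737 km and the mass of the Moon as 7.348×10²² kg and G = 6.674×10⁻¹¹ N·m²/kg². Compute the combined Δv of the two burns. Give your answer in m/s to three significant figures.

μ = GM = 6.674×10⁻¹¹ × 7.348×10²² = 4.904×10¹² m³/s².
r₁ = 1737 + 126.6 = 1863.6 km = 1.8636×10⁶ m.
r₂ = 1737 + 8790 = 10527 km = 1.0527×10⁷ m.
Transfer ellipse a_t = (r₁ + r₂)/2 = 6.195×10⁶ m.
At r₁: circular v_c1 = √(μ/r₁) = 1622 m/s; transfer-perilune v_p = √[μ(2/r₁ − 1/a_t)] = 2115 m/s.
Δv₁ = v_p − v_c1 = 492.4 m/s.
At r₂: circular v_c2 = √(μ/r₂) = 682.5 m/s; transfer-apolune v_a = √[μ(2/r₂ − 1/a_t)] = 374.3 m/s.
Δv₂ = v_c2 − v_a = 308.2 m/s.
Total Δv = Δv₁ + Δv₂ = 800.6 m/s.

Δv_total ≈ 801 m/s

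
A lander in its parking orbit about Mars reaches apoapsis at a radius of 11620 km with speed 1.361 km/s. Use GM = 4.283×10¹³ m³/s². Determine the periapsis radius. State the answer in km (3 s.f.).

periapsis radius ≈ 3900 km

r_a = 1.162×10⁷ m.
Specific energy ε = v²/2 − μ/r = -2.760×10⁶ J/kg, so a = −μ/(2ε) = 7.760×10⁶ m.
The apsides satisfy r_p + r_a = 2a, so the periapsis radius is 2a − r_a = 3.900×10⁶ m = 3899.7 km.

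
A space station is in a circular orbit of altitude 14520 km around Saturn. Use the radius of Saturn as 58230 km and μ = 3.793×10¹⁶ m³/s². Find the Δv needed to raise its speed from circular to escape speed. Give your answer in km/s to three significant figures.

r = 58230 + 14520 = 72750 km = 7.2750×10⁷ m.
Circular speed v_c = √(μ/r) = 22830 m/s.
Escape speed v_esc = √(2μ/r) = √2 × v_c = 32290 m/s.
Δv = v_esc − v_c = 9458 m/s = 9.458 km/s.

Δv ≈ 9.46 km/s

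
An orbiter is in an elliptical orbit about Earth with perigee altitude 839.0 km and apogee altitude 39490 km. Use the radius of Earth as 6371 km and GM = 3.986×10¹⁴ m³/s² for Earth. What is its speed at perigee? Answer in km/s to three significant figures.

r_p = 6371 + 839.0 = 7210.0 km = 7.2100×10⁶ m.
r_a = 6371 + 39490 = 45861 km = 4.5861×10⁷ m.
Semi-major axis a = (r_p + r_a)/2 = 26536 km = 2.654×10⁷ m.
Vis-viva: v² = μ(2/r − 1/a) = 3.986×10¹⁴ × (2.774×10⁻⁷ − 3.769×10⁻⁸) = 9.555×10⁷ m²/s².
v = 9775 m/s = 9.775 km/s.

v ≈ 9.77 km/s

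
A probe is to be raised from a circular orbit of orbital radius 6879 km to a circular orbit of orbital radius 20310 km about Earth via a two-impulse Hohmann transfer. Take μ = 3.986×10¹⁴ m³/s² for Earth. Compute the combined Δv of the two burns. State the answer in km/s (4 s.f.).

Δv_total ≈ 2.971 km/s

r₁ = 6879 km = 6.879×10⁶ m.
r₂ = 20310 km = 2.031×10⁷ m.
Transfer ellipse a_t = (r₁ + r₂)/2 = 1.359×10⁷ m.
At r₁: circular v_c1 = √(μ/r₁) = 7612 m/s; transfer-perigee v_p = √[μ(2/r₁ − 1/a_t)] = 9304 m/s.
Δv₁ = v_p − v_c1 = 1692 m/s.
At r₂: circular v_c2 = √(μ/r₂) = 4430 m/s; transfer-apogee v_a = √[μ(2/r₂ − 1/a_t)] = 3151 m/s.
Δv₂ = v_c2 − v_a = 1279 m/s.
Total Δv = Δv₁ + Δv₂ = 2971 m/s = 2.971 km/s.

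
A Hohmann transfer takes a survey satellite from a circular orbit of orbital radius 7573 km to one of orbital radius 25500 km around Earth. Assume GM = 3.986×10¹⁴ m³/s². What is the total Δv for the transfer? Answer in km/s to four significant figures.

Δv_total ≈ 3.032 km/s

r₁ = 7573 km = 7.573×10⁶ m.
r₂ = 25500 km = 2.550×10⁷ m.
Transfer ellipse a_t = (r₁ + r₂)/2 = 1.654×10⁷ m.
At r₁: circular v_c1 = √(μ/r₁) = 7255 m/s; transfer-perigee v_p = √[μ(2/r₁ − 1/a_t)] = 9009 m/s.
Δv₁ = v_p − v_c1 = 1754 m/s.
At r₂: circular v_c2 = √(μ/r₂) = 3954 m/s; transfer-apogee v_a = √[μ(2/r₂ − 1/a_t)] = 2676 m/s.
Δv₂ = v_c2 − v_a = 1278 m/s.
Total Δv = Δv₁ + Δv₂ = 3032 m/s = 3.032 km/s.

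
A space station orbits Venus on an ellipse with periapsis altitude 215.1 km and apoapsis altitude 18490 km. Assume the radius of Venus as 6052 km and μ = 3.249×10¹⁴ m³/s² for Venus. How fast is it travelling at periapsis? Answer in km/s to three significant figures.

r_p = 6052 + 215.1 = 6267.1 km = 6.2671×10⁶ m.
r_a = 6052 + 18490 = 24542 km = 2.4542×10⁷ m.
Semi-major axis a = (r_p + r_a)/2 = 15405 km = 1.540×10⁷ m.
Vis-viva: v² = μ(2/r − 1/a) = 3.249×10¹⁴ × (3.191×10⁻⁷ − 6.492×10⁻⁸) = 8.259×10⁷ m²/s².
v = 9088 m/s = 9.088 km/s.

v ≈ 9.09 km/s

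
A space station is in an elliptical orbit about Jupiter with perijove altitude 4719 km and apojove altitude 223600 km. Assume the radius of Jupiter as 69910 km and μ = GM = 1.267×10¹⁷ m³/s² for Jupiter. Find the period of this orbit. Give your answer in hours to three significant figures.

T ≈ 12.2 hours

r_p = 69910 + 4719 = 74629 km = 7.4629×10⁷ m.
r_a = 69910 + 223600 = 293510 km = 2.9351×10⁸ m.
Semi-major axis a = (r_p + r_a)/2 = (74629 + 2.9351×10⁵)/2 = 1.8407×10⁵ km = 1.841×10⁸ m.
By Kepler's third law T = 2π√(a³/μ) = 2π × 7.016×10³ = 4.408×10⁴ s.
= 12.25 hours.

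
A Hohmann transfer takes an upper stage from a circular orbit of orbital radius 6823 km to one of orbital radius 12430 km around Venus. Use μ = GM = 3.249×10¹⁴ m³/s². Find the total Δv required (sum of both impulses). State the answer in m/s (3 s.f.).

r₁ = 6823 km = 6.823×10⁶ m.
r₂ = 12430 km = 1.243×10⁷ m.
Transfer ellipse a_t = (r₁ + r₂)/2 = 9.626×10⁶ m.
At r₁: circular v_c1 = √(μ/r₁) = 6901 m/s; transfer-periapsis v_p = √[μ(2/r₁ − 1/a_t)] = 7841 m/s.
Δv₁ = v_p − v_c1 = 940.7 m/s.
At r₂: circular v_c2 = √(μ/r₂) = 5113 m/s; transfer-apoapsis v_a = √[μ(2/r₂ − 1/a_t)] = 4304 m/s.
Δv₂ = v_c2 − v_a = 808.4 m/s.
Total Δv = Δv₁ + Δv₂ = 1749 m/s.

Δv_total ≈ 1750 m/s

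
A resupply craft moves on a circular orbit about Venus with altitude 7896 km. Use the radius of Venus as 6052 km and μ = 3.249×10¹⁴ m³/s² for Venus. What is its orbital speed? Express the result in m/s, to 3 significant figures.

r = 6052 + 7896 = 13948 km = 1.3948×10⁷ m.
For a circular orbit v = √(μ/r) = √(3.249×10¹⁴ / 1.395×10⁷) = √(2.329×10⁷) = 4826 m/s.

v ≈ 4830 m/s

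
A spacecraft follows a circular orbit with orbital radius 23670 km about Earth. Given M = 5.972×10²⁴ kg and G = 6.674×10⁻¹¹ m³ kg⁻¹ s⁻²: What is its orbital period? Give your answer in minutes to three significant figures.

T ≈ 604 minutes

μ = GM = 6.674×10⁻¹¹ × 5.972×10²⁴ = 3.986×10¹⁴ m³/s².
r = 23670 km = 2.367×10⁷ m.
Kepler's third law: T = 2π√(r³/μ) = 2π√((2.367×10⁷)³ / 3.986×10¹⁴).
r³/μ = 3.327×10⁷ s², so T = 2π × 5.768×10³ = 3.624×10⁴ s.
Converting: 3.624×10⁴ s ÷ 60.00 = 604.1 minutes.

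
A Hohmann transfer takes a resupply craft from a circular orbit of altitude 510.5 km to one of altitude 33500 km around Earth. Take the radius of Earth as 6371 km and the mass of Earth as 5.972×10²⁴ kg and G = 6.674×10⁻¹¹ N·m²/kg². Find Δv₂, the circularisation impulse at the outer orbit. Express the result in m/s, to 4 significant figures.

μ = GM = 6.674×10⁻¹¹ × 5.972×10²⁴ = 3.986×10¹⁴ m³/s².
r₁ = 6371 + 510.5 = 6881.5 km = 6.8815×10⁶ m.
r₂ = 6371 + 33500 = 39871 km = 3.9871×10⁷ m.
Transfer ellipse a_t = (r₁ + r₂)/2 = 2.338×10⁷ m.
At r₁: circular v_c1 = √(μ/r₁) = 7610 m/s; transfer-perigee v_p = √[μ(2/r₁ − 1/a_t)] = 9939 m/s.
At r₂: circular v_c2 = √(μ/r₂) = 3162 m/s; transfer-apogee v_a = √[μ(2/r₂ − 1/a_t)] = 1715 m/s.
Δv₂ = v_c2 − v_a = 1446 m/s.

Δv ≈ 1446 m/s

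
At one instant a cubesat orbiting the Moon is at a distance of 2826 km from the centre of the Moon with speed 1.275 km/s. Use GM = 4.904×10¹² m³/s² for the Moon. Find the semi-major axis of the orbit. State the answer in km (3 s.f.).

r = 2.826×10⁶ m.
Vis-viva rearranged: 1/a = 2/r − v²/μ = 7.077×10⁻⁷ − 3.315×10⁻⁷ = 3.762×10⁻⁷ m⁻¹.
a = 2.658×10⁶ m = 2658.0 km.

a ≈ 2660 km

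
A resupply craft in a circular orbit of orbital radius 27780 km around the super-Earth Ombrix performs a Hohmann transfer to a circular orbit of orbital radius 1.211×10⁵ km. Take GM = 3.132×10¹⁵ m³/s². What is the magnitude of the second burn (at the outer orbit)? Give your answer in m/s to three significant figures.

r₁ = 27780 km = 2.778×10⁷ m.
r₂ = 1.211×10⁵ km = 1.211×10⁸ m.
Transfer ellipse a_t = (r₁ + r₂)/2 = 7.444×10⁷ m.
At r₁: circular v_c1 = √(μ/r₁) = 10620 m/s; transfer-periapsis v_p = √[μ(2/r₁ − 1/a_t)] = 13540 m/s.
At r₂: circular v_c2 = √(μ/r₂) = 5086 m/s; transfer-apoapsis v_a = √[μ(2/r₂ − 1/a_t)] = 3107 m/s.
Δv₂ = v_c2 − v_a = 1979 m/s.

Δv ≈ 1980 m/s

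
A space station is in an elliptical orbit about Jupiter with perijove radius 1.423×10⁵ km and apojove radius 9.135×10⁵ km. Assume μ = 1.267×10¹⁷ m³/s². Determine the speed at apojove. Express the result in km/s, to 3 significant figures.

Semi-major axis a = (r_p + r_a)/2 = 5.2790×10⁵ km = 5.279×10⁸ m.
Vis-viva: v² = μ(2/r − 1/a) = 1.267×10¹⁷ × (2.189×10⁻⁹ − 1.894×10⁻⁹) = 3.739×10⁷ m²/s².
v = 6114 m/s = 6.114 km/s.

v ≈ 6.11 km/s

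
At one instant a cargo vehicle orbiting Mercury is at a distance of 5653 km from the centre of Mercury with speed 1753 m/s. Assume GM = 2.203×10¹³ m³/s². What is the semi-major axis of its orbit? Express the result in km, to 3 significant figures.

a ≈ 4670 km

r = 5.653×10⁶ m.
Vis-viva rearranged: 1/a = 2/r − v²/μ = 3.538×10⁻⁷ − 1.395×10⁻⁷ = 2.143×10⁻⁷ m⁻¹.
a = 4.666×10⁶ m = 4666.3 km.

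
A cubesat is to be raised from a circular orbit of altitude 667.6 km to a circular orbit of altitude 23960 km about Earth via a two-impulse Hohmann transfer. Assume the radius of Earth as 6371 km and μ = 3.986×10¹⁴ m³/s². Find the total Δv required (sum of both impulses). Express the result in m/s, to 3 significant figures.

Δv_total ≈ 3460 m/s

r₁ = 6371 + 667.6 = 7038.6 km = 7.0386×10⁶ m.
r₂ = 6371 + 23960 = 30331 km = 3.0331×10⁷ m.
Transfer ellipse a_t = (r₁ + r₂)/2 = 1.868×10⁷ m.
At r₁: circular v_c1 = √(μ/r₁) = 7525 m/s; transfer-perigee v_p = √[μ(2/r₁ − 1/a_t)] = 9588 m/s.
Δv₁ = v_p − v_c1 = 2063 m/s.
At r₂: circular v_c2 = √(μ/r₂) = 3625 m/s; transfer-apogee v_a = √[μ(2/r₂ − 1/a_t)] = 2225 m/s.
Δv₂ = v_c2 − v_a = 1400 m/s.
Total Δv = Δv₁ + Δv₂ = 3463 m/s.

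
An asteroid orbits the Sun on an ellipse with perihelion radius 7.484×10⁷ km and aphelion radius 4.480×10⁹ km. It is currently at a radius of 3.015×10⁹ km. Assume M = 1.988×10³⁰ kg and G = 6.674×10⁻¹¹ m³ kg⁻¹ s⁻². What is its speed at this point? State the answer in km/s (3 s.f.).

v ≈ 5.45 km/s

μ = GM = 6.674×10⁻¹¹ × 1.988×10³⁰ = 1.327×10²⁰ m³/s².
Semi-major axis a = (r_p + r_a)/2 = 2.2774×10⁹ km = 2.277×10¹² m.
Vis-viva: v² = μ(2/r − 1/a) = 1.327×10²⁰ × (6.633×10⁻¹³ − 4.391×10⁻¹³) = 2.975×10⁷ m²/s².
v = 5455 m/s = 5.455 km/s.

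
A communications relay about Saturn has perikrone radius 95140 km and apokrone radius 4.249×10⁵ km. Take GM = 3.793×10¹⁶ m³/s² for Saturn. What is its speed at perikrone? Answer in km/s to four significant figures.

Semi-major axis a = (r_p + r_a)/2 = 2.6002×10⁵ km = 2.600×10⁸ m.
Vis-viva: v² = μ(2/r − 1/a) = 3.793×10¹⁶ × (2.102×10⁻⁸ − 3.846×10⁻⁹) = 6.515×10⁸ m²/s².
v = 25520 m/s = 25.52 km/s.

v ≈ 25.52 km/s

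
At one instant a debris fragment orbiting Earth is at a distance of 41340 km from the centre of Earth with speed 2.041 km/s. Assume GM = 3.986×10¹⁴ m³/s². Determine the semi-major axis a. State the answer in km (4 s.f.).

r = 4.134×10⁷ m.
Specific orbital energy ε = v²/2 − μ/r = (2041)²/2 − 3.986×10¹⁴/4.134×10⁷ = -7.559×10⁶ J/kg.
Since ε = −μ/(2a), a = −μ/(2ε) = 2.637×10⁷ m = 26365 km.

a ≈ 26370 km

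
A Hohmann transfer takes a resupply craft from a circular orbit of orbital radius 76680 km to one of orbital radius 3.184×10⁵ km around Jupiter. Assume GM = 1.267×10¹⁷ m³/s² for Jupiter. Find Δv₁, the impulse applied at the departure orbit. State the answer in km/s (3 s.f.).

Δv ≈ 11.0 km/s

r₁ = 76680 km = 7.668×10⁷ m.
r₂ = 3.184×10⁵ km = 3.184×10⁸ m.
Transfer ellipse a_t = (r₁ + r₂)/2 = 1.975×10⁸ m.
At r₁: circular v_c1 = √(μ/r₁) = 40650 m/s; transfer-perijove v_p = √[μ(2/r₁ − 1/a_t)] = 51610 m/s.
Δv₁ = v_p − v_c1 = 10960 m/s.
= 10.96 km/s.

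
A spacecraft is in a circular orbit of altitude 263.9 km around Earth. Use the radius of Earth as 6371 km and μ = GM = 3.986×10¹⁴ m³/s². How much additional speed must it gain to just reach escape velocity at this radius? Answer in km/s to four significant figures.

Δv ≈ 3.211 km/s

r = 6371 + 263.9 = 6634.9 km = 6.6349×10⁶ m.
Circular speed v_c = √(μ/r) = 7751 m/s.
Escape speed v_esc = √(2μ/r) = √2 × v_c = 10960 m/s.
Δv = v_esc − v_c = 3211 m/s = 3.211 km/s.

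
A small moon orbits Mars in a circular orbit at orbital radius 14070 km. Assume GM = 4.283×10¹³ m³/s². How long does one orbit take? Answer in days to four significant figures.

r = 14070 km = 1.407×10⁷ m.
Kepler's third law: T = 2π√(r³/μ) = 2π√((1.407×10⁷)³ / 4.283×10¹³).
r³/μ = 6.503×10⁷ s², so T = 2π × 8.064×10³ = 5.067×10⁴ s.
Converting: 5.067×10⁴ s ÷ 86400 = 0.5865 days.

T ≈ 0.5865 days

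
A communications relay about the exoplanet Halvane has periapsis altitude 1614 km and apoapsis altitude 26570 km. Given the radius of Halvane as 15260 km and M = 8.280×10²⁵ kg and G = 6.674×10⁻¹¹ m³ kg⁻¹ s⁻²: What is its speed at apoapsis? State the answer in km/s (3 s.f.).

v ≈ 8.71 km/s

μ = GM = 6.674×10⁻¹¹ × 8.280×10²⁵ = 5.526×10¹⁵ m³/s².
r_p = 15260 + 1614 = 16874 km = 1.6874×10⁷ m.
r_a = 15260 + 26570 = 41830 km = 4.1830×10⁷ m.
Semi-major axis a = (r_p + r_a)/2 = 29352 km = 2.935×10⁷ m.
Vis-viva: v² = μ(2/r − 1/a) = 5.526×10¹⁵ × (4.781×10⁻⁸ − 3.407×10⁻⁸) = 7.595×10⁷ m²/s².
v = 8715 m/s = 8.715 km/s.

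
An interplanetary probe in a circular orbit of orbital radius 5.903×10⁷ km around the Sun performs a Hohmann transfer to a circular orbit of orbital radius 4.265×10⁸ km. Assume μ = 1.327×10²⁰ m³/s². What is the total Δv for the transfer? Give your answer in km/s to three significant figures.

r₁ = 5.903×10⁷ km = 5.903×10¹⁰ m.
r₂ = 4.265×10⁸ km = 4.265×10¹¹ m.
Transfer ellipse a_t = (r₁ + r₂)/2 = 2.428×10¹¹ m.
At r₁: circular v_c1 = √(μ/r₁) = 47410 m/s; transfer-perihelion v_p = √[μ(2/r₁ − 1/a_t)] = 62840 m/s.
Δv₁ = v_p − v_c1 = 15430 m/s.
At r₂: circular v_c2 = √(μ/r₂) = 17640 m/s; transfer-aphelion v_a = √[μ(2/r₂ − 1/a_t)] = 8698 m/s.
Δv₂ = v_c2 − v_a = 8941 m/s.
Total Δv = Δv₁ + Δv₂ = 24370 m/s = 24.37 km/s.

Δv_total ≈ 24.4 km/s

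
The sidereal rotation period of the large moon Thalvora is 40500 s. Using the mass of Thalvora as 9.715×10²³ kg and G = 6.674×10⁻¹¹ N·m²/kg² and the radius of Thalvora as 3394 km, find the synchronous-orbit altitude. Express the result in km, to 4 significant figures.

h_sync ≈ 10520 km

μ = GM = 6.674×10⁻¹¹ × 9.715×10²³ = 6.484×10¹³ m³/s².
A synchronous orbit has period T, so by Kepler's third law a = (μT²/4π²)^(1/3).
μT²/4π² = 6.484×10¹³ × (4.050×10⁴)² / 39.48 = 2.694×10²¹ m³.
a = 1.391×10⁷ m = 13914 km.
Altitude h = a − R = 13914 − 3394 = 10520 km.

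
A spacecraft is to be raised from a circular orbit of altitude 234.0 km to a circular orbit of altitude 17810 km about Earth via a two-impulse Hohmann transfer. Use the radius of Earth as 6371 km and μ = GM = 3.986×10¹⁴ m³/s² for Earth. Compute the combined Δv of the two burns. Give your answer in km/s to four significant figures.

r₁ = 6371 + 234.0 = 6605.0 km = 6.6050×10⁶ m.
r₂ = 6371 + 17810 = 24181 km = 2.4181×10⁷ m.
Transfer ellipse a_t = (r₁ + r₂)/2 = 1.539×10⁷ m.
At r₁: circular v_c1 = √(μ/r₁) = 7768 m/s; transfer-perigee v_p = √[μ(2/r₁ − 1/a_t)] = 9737 m/s.
Δv₁ = v_p − v_c1 = 1968 m/s.
At r₂: circular v_c2 = √(μ/r₂) = 4060 m/s; transfer-apogee v_a = √[μ(2/r₂ − 1/a_t)] = 2660 m/s.
Δv₂ = v_c2 − v_a = 1401 m/s.
Total Δv = Δv₁ + Δv₂ = 3369 m/s = 3.369 km/s.

Δv_total ≈ 3.369 km/s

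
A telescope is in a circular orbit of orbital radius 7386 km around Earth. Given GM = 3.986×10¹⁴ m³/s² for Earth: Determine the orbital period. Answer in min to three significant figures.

T ≈ 105 min

r = 7386 km = 7.386×10⁶ m.
Kepler's third law: T = 2π√(r³/μ) = 2π√((7.386×10⁶)³ / 3.986×10¹⁴).
r³/μ = 1.011×10⁶ s², so T = 2π × 1.005×10³ = 6.317×10³ s.
Converting: 6.317×10³ s ÷ 60.00 = 105.3 min.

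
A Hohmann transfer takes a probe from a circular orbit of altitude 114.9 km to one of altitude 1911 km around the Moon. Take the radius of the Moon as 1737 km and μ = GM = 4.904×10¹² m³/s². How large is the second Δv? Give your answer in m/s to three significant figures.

Δv ≈ 208 m/s

r₁ = 1737 + 114.9 = 1851.9 km = 1.8519×10⁶ m.
r₂ = 1737 + 1911 = 3648.0 km = 3.6480×10⁶ m.
Transfer ellipse a_t = (r₁ + r₂)/2 = 2.750×10⁶ m.
At r₁: circular v_c1 = √(μ/r₁) = 1627 m/s; transfer-perilune v_p = √[μ(2/r₁ − 1/a_t)] = 1874 m/s.
At r₂: circular v_c2 = √(μ/r₂) = 1159 m/s; transfer-apolune v_a = √[μ(2/r₂ − 1/a_t)] = 951.5 m/s.
Δv₂ = v_c2 − v_a = 208.0 m/s.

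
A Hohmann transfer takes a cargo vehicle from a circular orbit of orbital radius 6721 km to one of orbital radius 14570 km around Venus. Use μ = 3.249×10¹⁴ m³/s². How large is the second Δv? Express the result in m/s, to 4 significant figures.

r₁ = 6721 km = 6.721×10⁶ m.
r₂ = 14570 km = 1.457×10⁷ m.
Transfer ellipse a_t = (r₁ + r₂)/2 = 1.065×10⁷ m.
At r₁: circular v_c1 = √(μ/r₁) = 6953 m/s; transfer-periapsis v_p = √[μ(2/r₁ − 1/a_t)] = 8134 m/s.
At r₂: circular v_c2 = √(μ/r₂) = 4722 m/s; transfer-apoapsis v_a = √[μ(2/r₂ − 1/a_t)] = 3752 m/s.
Δv₂ = v_c2 − v_a = 970.1 m/s.

Δv ≈ 970.1 m/s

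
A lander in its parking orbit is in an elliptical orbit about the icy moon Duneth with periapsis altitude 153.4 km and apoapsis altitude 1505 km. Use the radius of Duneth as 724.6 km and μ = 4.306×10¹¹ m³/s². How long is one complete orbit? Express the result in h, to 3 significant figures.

T ≈ 5.15 h

r_p = 724.6 + 153.4 = 878.00 km = 8.7800×10⁵ m.
r_a = 724.6 + 1505 = 2229.6 km = 2.2296×10⁶ m.
Semi-major axis a = (r_p + r_a)/2 = (878.00 + 2229.6)/2 = 1553.8 km = 1.554×10⁶ m.
By Kepler's third law T = 2π√(a³/μ) = 2π × 2.952×10³ = 1.855×10⁴ s.
= 5.151 h.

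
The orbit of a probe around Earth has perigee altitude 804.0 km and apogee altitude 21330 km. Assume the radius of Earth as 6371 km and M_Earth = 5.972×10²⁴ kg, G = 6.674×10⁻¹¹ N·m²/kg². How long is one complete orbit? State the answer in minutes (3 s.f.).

μ = GM = 6.674×10⁻¹¹ × 5.972×10²⁴ = 3.986×10¹⁴ m³/s².
r_p = 6371 + 804.0 = 7175.0 km = 7.1750×10⁶ m.
r_a = 6371 + 21330 = 27701 km = 2.7701×10⁷ m.
Semi-major axis a = (r_p + r_a)/2 = (7175.0 + 27701)/2 = 17438 km = 1.744×10⁷ m.
By Kepler's third law T = 2π√(a³/μ) = 2π × 3.647×10³ = 2.292×10⁴ s.
= 382.0 minutes.

T ≈ 382 minutes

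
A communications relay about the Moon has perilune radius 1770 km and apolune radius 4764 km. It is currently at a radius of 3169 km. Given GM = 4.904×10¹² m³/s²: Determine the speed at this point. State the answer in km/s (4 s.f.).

v ≈ 1.263 km/s

Semi-major axis a = (r_p + r_a)/2 = 3267.0 km = 3.267×10⁶ m.
Vis-viva: v² = μ(2/r − 1/a) = 4.904×10¹² × (6.311×10⁻⁷ − 3.061×10⁻⁷) = 1.594×10⁶ m²/s².
v = 1263 m/s = 1.263 km/s.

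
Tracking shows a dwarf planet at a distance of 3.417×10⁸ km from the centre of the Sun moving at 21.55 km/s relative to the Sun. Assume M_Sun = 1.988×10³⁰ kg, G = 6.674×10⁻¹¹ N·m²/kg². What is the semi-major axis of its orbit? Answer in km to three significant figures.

a ≈ 4.25×10⁸ km

μ = GM = 6.674×10⁻¹¹ × 1.988×10³⁰ = 1.327×10²⁰ m³/s².
r = 3.417×10¹¹ m.
Specific orbital energy ε = v²/2 − μ/r = (21550)²/2 − 1.327×10²⁰/3.417×10¹¹ = -1.561×10⁸ J/kg.
Since ε = −μ/(2a), a = −μ/(2ε) = 4.250×10¹¹ m = 4.2501×10⁸ km.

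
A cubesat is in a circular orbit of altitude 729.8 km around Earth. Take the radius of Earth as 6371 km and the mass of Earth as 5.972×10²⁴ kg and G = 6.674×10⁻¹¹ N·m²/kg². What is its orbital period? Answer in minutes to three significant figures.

T ≈ 99.3 minutes

μ = GM = 6.674×10⁻¹¹ × 5.972×10²⁴ = 3.986×10¹⁴ m³/s².
r = 6371 + 729.8 = 7100.8 km = 7.1008×10⁶ m.
Kepler's third law: T = 2π√(r³/μ) = 2π√((7.101×10⁶)³ / 3.986×10¹⁴).
r³/μ = 8.983×10⁵ s², so T = 2π × 9.478×10² = 5.955×10³ s.
Converting: 5.955×10³ s ÷ 60.00 = 99.25 minutes.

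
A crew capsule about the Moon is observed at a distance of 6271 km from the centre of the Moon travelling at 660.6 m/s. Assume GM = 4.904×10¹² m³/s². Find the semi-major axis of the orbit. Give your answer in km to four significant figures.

a ≈ 4349 km

r = 6.271×10⁶ m.
Vis-viva rearranged: 1/a = 2/r − v²/μ = 3.189×10⁻⁷ − 8.899×10⁻⁸ = 2.299×10⁻⁷ m⁻¹.
a = 4.349×10⁶ m = 4348.9 km.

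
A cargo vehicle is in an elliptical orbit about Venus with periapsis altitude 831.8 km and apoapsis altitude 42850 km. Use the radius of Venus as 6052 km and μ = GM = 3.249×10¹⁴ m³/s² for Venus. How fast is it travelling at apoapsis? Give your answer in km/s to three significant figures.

r_p = 6052 + 831.8 = 6883.8 km = 6.8838×10⁶ m.
r_a = 6052 + 42850 = 48902 km = 4.8902×10⁷ m.
Semi-major axis a = (r_p + r_a)/2 = 27893 km = 2.789×10⁷ m.
Vis-viva: v² = μ(2/r − 1/a) = 3.249×10¹⁴ × (4.090×10⁻⁸ − 3.585×10⁻⁸) = 1.640×10⁶ m²/s².
v = 1280 m/s = 1.280 km/s.

v ≈ 1.28 km/s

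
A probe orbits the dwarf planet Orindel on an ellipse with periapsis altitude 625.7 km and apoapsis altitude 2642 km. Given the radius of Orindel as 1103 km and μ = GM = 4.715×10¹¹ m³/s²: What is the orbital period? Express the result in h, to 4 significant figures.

r_p = 1103 + 625.7 = 1728.7 km = 1.7287×10⁶ m.
r_a = 1103 + 2642 = 3745.0 km = 3.7450×10⁶ m.
Semi-major axis a = (r_p + r_a)/2 = (1728.7 + 3745.0)/2 = 2736.8 km = 2.737×10⁶ m.
By Kepler's third law T = 2π√(a³/μ) = 2π × 6.594×10³ = 4.143×10⁴ s.
= 11.51 h.

T ≈ 11.51 h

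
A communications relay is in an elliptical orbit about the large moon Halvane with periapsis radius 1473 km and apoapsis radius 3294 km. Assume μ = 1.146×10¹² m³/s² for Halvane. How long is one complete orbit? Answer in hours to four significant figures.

T ≈ 5.999 hours

Semi-major axis a = (r_p + r_a)/2 = (1473.0 + 3294.0)/2 = 2383.5 km = 2.384×10⁶ m.
By Kepler's third law T = 2π√(a³/μ) = 2π × 3.437×10³ = 2.160×10⁴ s.
= 5.999 hours.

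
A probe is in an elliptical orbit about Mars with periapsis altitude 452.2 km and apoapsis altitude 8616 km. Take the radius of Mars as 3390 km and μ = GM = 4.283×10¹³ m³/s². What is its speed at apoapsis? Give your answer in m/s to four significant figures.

r_p = 3390 + 452.2 = 3842.2 km = 3.8422×10⁶ m.
r_a = 3390 + 8616 = 12006 km = 1.2006×10⁷ m.
Semi-major axis a = (r_p + r_a)/2 = 7924.1 km = 7.924×10⁶ m.
Vis-viva: v² = μ(2/r − 1/a) = 4.283×10¹³ × (1.666×10⁻⁷ − 1.262×10⁻⁷) = 1.730×10⁶ m²/s².
v = 1315 m/s.

v ≈ 1315 m/s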